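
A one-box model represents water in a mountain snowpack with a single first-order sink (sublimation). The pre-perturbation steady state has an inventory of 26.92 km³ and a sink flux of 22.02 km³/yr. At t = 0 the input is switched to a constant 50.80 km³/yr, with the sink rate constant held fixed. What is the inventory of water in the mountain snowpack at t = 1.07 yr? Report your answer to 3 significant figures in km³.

τ = M₀/F₀ = 26.92/22.02 = 1.223 yr; rate constant k = 1/τ.
New steady state M_∞ = F₁/k = F₁·τ = 50.80 × 1.223 = 62.104 km³.
M(t) = M_∞ + (M₀ − M_∞)·e^(−t/τ); t/τ = 1.07/1.223 = 0.8752, so e^(−t/τ) = 0.4168.
M(t) = 62.104 − 35.18 × 0.4168 = 47.441 km³.

47.4 km³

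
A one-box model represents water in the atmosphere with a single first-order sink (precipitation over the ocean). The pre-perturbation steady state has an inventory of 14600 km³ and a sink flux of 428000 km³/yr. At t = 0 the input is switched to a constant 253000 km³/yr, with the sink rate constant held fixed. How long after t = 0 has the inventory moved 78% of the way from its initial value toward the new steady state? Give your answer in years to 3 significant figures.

τ = M₀/F₀ = 14600/428000 = 0.03411 yr.
The remaining gap fraction is e^(−t/τ); 78% covered ⇒ e^(−t/τ) = 0.220.
t = −τ ln(0.220) = 0.03411 × 1.514 = 0.05165 yr.

0.0517 yr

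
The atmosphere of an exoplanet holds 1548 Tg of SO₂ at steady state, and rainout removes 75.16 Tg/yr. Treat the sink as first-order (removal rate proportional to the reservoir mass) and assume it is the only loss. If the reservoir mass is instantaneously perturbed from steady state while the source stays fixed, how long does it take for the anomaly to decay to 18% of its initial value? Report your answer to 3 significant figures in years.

35.3 yr

For a linear reservoir the anomaly decays as exp(−t/τ) with τ = M/F = 1548/75.16 = 20.60 yr.
exp(−t/τ) = 0.18 ⇒ t = −τ ln(0.18) = 20.60 × 1.715 = 35.32 yr.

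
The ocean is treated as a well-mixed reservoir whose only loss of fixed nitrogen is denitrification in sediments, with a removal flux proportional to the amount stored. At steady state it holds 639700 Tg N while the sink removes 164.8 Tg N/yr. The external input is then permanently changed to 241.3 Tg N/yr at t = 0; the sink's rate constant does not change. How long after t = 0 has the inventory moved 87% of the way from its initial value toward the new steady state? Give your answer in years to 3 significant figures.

τ = M₀/F₀ = 639700/164.8 = 3882 yr.
The remaining gap fraction is e^(−t/τ); 87% covered ⇒ e^(−t/τ) = 0.130.
t = −τ ln(0.130) = 3882 × 2.040 = 7919 yr.

7920 yr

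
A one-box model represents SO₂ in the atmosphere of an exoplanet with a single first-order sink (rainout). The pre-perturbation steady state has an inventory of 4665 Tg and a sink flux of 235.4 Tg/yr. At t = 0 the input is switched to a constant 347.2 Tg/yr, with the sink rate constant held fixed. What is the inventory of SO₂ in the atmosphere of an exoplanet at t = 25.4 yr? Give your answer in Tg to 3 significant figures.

6270 Tg

The sink rate constant is k = F₀/M₀ = 235.4/4665 = 0.05046 yr⁻¹.
Solving dM/dt = F₁ − kM with M(0) = M₀ gives M(t) = F₁/k + (M₀ − F₁/k)·e^(−kt).
F₁/k = 347.2/0.05046 = 6880.6 Tg; kt = 0.05046 × 25.4 = 1.282, e^(−kt) = 0.2776.
M(25.4) = 6880.6 + (4665 − 6880.6) × 0.2776 = 6880.6 − 615.0 = 6265.6 Tg.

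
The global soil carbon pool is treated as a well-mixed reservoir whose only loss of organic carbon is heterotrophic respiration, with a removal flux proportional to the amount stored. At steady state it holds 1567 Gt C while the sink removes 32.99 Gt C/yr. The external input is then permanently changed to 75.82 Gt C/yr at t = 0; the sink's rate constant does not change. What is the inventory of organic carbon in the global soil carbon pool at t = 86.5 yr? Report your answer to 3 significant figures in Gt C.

τ = M₀/F₀ = 1567/32.99 = 47.50 yr; rate constant k = 1/τ.
New steady state M_∞ = F₁/k = F₁·τ = 75.82 × 47.50 = 3601.4 Gt C.
M(t) = M_∞ + (M₀ − M_∞)·e^(−t/τ); t/τ = 86.5/47.50 = 1.821, so e^(−t/τ) = 0.1619.
M(t) = 3601.4 − 2034 × 0.1619 = 3272.1 Gt C.

3270 Gt C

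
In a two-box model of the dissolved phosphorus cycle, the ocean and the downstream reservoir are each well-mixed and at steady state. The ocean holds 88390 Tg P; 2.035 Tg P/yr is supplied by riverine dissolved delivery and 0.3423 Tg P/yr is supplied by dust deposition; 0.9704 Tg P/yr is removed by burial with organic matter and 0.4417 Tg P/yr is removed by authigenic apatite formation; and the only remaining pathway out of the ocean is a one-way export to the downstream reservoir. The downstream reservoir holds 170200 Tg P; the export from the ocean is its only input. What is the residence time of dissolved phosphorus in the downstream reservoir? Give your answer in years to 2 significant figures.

Balance the ocean: ΣF_in = 2.035 + 0.3423 = 2.3773 Tg P/yr.
Export to the downstream reservoir = ΣF_in − (0.9704 + 0.4417) = 0.96520 Tg P/yr.
At steady state the output of the downstream reservoir equals its input, 0.96520 Tg P/yr.
τ = M / F = 170200 / 0.96520 = 176300 yr.

180000 yr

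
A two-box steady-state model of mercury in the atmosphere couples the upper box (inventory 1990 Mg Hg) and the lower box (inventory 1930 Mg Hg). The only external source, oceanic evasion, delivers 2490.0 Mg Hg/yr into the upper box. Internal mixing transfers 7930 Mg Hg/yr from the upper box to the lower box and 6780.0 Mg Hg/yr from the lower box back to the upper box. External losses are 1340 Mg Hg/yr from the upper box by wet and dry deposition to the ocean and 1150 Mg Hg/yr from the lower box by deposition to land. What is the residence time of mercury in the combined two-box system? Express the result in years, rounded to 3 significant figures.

Residence time in the combined system uses the total inventory and the total *external* removal — internal exchanges between the two boxes cancel.
M_total = 1990 + 1930 = 3920.0 Mg Hg.
ΣF_external_out = 1340 + 1150 = 2490.0 Mg Hg/yr.
τ = M_total / ΣF_ext = 3920.0 / 2490.0 = 1.574 yr.

1.57 yr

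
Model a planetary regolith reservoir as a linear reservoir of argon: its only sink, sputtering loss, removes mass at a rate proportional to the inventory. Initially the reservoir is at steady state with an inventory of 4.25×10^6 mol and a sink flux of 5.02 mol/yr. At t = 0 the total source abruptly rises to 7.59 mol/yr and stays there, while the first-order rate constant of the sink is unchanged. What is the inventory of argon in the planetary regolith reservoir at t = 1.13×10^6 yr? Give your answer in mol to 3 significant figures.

5.85×10^6 mol

The sink rate constant is k = F₀/M₀ = 5.02/4.25×10^6 = 1.181×10^-6 yr⁻¹.
Solving dM/dt = F₁ − kM with M(0) = M₀ gives M(t) = F₁/k + (M₀ − F₁/k)·e^(−kt).
F₁/k = 7.59/1.181×10^-6 = 6.4258×10^6 mol; kt = 1.181×10^-6 × 1.13×10^6 = 1.335, e^(−kt) = 0.2632.
M(1.13×10^6) = 6.4258×10^6 + (4.25×10^6 − 6.4258×10^6) × 0.2632 = 6.4258×10^6 − 572700 = 5.8531×10^6 mol.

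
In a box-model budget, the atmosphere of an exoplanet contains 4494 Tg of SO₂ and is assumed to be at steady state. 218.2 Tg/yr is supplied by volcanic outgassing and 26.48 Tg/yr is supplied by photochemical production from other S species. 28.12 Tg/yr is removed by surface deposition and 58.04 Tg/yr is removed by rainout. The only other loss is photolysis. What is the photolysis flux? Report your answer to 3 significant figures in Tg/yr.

159 Tg/yr

At steady state ΣF_in = ΣF_out.
ΣF_in = 218.2 + 26.48 = 244.68 Tg/yr.
Photolysis flux = ΣF_in − (28.12 + 58.04) = 244.68 − 86.16 = 158.5 Tg/yr.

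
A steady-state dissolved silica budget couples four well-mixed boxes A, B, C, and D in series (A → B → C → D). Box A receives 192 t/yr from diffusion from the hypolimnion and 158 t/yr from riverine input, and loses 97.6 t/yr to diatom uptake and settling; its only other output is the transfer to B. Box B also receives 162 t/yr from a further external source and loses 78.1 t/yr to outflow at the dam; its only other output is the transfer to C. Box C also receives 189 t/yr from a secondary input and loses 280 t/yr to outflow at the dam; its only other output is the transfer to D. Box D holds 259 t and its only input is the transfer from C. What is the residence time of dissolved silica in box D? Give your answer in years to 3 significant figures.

1.06 yr

Box A: F(A→B) = (192 + 158) − 97.6 = 252.40 t/yr.
Box B: F(B→C) = (252.40 + 162) − 78.1 = 336.30 t/yr.
Box C: F(C→D) = (336.30 + 189) − 280 = 245.30 t/yr.
Box D throughput = its input = 245.30 t/yr; τ = 259 / 245.30 = 1.056 yr.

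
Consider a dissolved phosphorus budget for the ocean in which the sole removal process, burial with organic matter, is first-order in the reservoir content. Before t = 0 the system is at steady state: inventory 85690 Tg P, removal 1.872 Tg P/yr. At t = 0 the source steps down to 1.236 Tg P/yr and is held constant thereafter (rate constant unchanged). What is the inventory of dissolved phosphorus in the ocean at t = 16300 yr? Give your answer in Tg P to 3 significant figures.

Residence time τ = M₀/F₀ = 45770 yr. The eventual steady state is M_∞ = M₀·(F₁/F₀) = 85690 × 1.236/1.872 = 56577 Tg P.
The anomaly ΔM(t) = M(t) − M_∞ decays as ΔM₀·e^(−t/τ) with ΔM₀ = 85690 − 56577 = 29110 Tg P.
At t = 16300 yr, e^(−t/τ) = e^(−0.3561) = 0.7004, so ΔM = 20390 Tg P and M = 56577 + 20390 = 76968 Tg P.

77000 Tg P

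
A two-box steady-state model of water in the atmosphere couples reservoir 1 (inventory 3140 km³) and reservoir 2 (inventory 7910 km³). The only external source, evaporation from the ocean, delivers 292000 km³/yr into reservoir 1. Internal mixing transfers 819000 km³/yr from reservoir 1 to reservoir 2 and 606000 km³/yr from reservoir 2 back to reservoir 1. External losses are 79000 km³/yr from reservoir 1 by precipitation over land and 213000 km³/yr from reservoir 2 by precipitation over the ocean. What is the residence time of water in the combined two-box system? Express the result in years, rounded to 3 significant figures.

Treat the two boxes together as one reservoir: the mixing fluxes between them are internal recycling, so τ = ΣM / Σ(external losses).
M_total = 3140 + 7910 = 11050 km³.
ΣF_external_out = 79000 + 213000 = 292000 km³/yr.
τ = M_total / ΣF_ext = 11050 / 292000 = 0.03784 yr.

0.0378 yr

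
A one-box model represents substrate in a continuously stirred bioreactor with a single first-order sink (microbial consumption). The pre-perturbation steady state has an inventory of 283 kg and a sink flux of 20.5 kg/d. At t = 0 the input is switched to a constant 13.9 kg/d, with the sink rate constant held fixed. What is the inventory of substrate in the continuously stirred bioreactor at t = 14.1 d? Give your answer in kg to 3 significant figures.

Residence time τ = M₀/F₀ = 13.80 d. The eventual steady state is M_∞ = M₀·(F₁/F₀) = 283 × 13.9/20.5 = 191.89 kg.
The anomaly ΔM(t) = M(t) − M_∞ decays as ΔM₀·e^(−t/τ) with ΔM₀ = 283 − 191.89 = 91.11 kg.
At t = 14.1 d, e^(−t/τ) = e^(−1.021) = 0.3601, so ΔM = 32.81 kg and M = 191.89 + 32.81 = 224.70 kg.

225 kg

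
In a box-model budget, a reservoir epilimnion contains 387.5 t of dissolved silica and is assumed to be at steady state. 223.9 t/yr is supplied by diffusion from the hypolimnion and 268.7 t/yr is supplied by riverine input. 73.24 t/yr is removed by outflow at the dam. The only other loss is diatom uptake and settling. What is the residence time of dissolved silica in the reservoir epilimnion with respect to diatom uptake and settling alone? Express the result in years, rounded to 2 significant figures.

0.92 yr

At steady state ΣF_in = ΣF_out.
ΣF_in = 223.9 + 268.7 = 492.60 t/yr.
Diatom uptake and settling flux = ΣF_in − (73.24) = 492.60 − 73.24 = 419.4 t/yr.
τ = M / F = 387.5 / 419.4 = 0.9240 yr.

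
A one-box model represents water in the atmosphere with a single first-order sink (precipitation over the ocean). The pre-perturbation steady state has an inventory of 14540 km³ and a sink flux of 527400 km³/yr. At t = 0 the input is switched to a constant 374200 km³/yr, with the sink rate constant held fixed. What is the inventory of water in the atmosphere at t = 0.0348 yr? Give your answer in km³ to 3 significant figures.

Residence time τ = M₀/F₀ = 0.02757 yr. The eventual steady state is M_∞ = M₀·(F₁/F₀) = 14540 × 374200/527400 = 10316 km³.
The anomaly ΔM(t) = M(t) − M_∞ decays as ΔM₀·e^(−t/τ) with ΔM₀ = 14540 − 10316 = 4224 km³.
At t = 0.0348 yr, e^(−t/τ) = e^(−1.262) = 0.2830, so ΔM = 1195 km³ and M = 10316 + 1195 = 11512 km³.

11500 km³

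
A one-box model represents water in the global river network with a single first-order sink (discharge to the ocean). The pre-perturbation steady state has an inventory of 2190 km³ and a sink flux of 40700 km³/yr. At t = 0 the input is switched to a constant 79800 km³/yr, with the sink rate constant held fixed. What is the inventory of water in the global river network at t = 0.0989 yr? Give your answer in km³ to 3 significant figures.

τ = M₀/F₀ = 2190/40700 = 0.05381 yr; rate constant k = 1/τ.
New steady state M_∞ = F₁/k = F₁·τ = 79800 × 0.05381 = 4293.9 km³.
M(t) = M_∞ + (M₀ − M_∞)·e^(−t/τ); t/τ = 0.0989/0.05381 = 1.838, so e^(−t/τ) = 0.1591.
M(t) = 4293.9 − 2104 × 0.1591 = 3959.1 km³.

3960 km³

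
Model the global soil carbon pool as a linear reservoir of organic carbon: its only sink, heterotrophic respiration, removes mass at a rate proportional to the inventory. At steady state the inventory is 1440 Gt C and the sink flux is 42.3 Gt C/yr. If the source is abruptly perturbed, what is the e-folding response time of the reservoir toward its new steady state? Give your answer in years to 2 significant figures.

34 yr

For a linear reservoir the response time equals the residence time τ = M/F.
τ = 1440 / 42.3 = 34.04 yr.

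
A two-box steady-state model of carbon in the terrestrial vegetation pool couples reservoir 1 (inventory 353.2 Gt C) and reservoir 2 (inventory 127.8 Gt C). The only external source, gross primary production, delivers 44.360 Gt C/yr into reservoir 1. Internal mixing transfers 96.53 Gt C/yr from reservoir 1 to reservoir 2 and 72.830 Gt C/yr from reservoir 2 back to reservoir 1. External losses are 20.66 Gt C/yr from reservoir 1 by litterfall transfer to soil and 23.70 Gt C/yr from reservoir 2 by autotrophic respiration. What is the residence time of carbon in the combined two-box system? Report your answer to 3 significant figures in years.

10.8 yr

For the system as a whole, the A↔B exchange is internal and contributes nothing to the throughput; only the external sinks remove mass.
M_total = 353.2 + 127.8 = 481.00 Gt C.
ΣF_external_out = 20.66 + 23.70 = 44.360 Gt C/yr.
τ = M_total / ΣF_ext = 481.00 / 44.360 = 10.84 yr.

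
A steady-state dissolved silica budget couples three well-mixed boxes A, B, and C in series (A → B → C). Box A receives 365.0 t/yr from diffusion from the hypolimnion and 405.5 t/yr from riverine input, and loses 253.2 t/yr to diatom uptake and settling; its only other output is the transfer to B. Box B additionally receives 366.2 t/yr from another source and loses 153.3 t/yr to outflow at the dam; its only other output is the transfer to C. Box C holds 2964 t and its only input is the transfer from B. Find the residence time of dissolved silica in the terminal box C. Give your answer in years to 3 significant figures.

Box A: F(A→B) = (365.0 + 405.5) − 253.2 = 517.30 t/yr.
Box B: F(B→C) = (517.30 + 366.2) − 153.3 = 730.20 t/yr.
Box C throughput = its input = 730.20 t/yr; τ = 2964 / 730.20 = 4.059 yr.

4.06 yr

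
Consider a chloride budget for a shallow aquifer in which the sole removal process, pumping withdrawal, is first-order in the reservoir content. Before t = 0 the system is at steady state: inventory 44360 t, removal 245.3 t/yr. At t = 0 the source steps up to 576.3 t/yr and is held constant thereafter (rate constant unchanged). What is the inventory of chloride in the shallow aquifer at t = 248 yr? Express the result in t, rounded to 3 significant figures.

Residence time τ = M₀/F₀ = 180.8 yr. The eventual steady state is M_∞ = M₀·(F₁/F₀) = 44360 × 576.3/245.3 = 104220 t.
The anomaly ΔM(t) = M(t) − M_∞ decays as ΔM₀·e^(−t/τ) with ΔM₀ = 44360 − 104220 = −59860 t.
At t = 248 yr, e^(−t/τ) = e^(−1.371) = 0.2538, so ΔM = −15190 t and M = 104220 − 15190 = 89029 t.

89000 t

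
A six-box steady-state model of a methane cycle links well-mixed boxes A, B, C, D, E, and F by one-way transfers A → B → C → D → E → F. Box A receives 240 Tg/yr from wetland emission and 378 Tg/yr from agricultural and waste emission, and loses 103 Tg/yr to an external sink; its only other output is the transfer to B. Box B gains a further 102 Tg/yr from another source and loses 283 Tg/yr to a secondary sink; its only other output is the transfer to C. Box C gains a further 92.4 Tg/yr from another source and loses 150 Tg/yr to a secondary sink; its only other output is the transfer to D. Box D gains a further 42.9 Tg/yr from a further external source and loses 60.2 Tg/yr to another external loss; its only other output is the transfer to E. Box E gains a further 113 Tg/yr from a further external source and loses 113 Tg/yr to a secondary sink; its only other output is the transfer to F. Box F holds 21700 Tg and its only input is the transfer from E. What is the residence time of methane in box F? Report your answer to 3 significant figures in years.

Box A: F(A→B) = (240 + 378) − 103 = 515.00 Tg/yr.
Box B: F(B→C) = (515.00 + 102) − 283 = 334.00 Tg/yr.
Box C: F(C→D) = (334.00 + 92.4) − 150 = 276.40 Tg/yr.
Box D: F(D→E) = (276.40 + 42.9) − 60.2 = 259.10 Tg/yr.
Box E: F(E→F) = (259.10 + 113) − 113 = 259.10 Tg/yr.
Box F throughput = its input = 259.10 Tg/yr; τ = 21700 / 259.10 = 83.75 yr.

83.8 yr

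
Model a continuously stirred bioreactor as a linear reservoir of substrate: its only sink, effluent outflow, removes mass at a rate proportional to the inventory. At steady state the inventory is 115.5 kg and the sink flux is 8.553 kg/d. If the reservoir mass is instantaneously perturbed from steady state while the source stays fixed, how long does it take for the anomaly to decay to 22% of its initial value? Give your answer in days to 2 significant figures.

20 d

For a linear reservoir the anomaly decays as exp(−t/τ) with τ = M/F = 115.5/8.553 = 13.50 d.
exp(−t/τ) = 0.22 ⇒ t = −τ ln(0.22) = 13.50 × 1.514 = 20.45 d.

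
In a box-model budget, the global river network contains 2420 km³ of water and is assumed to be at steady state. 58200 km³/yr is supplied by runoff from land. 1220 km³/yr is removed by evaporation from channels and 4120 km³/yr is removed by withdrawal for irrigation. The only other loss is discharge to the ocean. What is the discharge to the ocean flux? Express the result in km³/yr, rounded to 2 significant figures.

At steady state ΣF_in = ΣF_out.
ΣF_in = 58200 km³/yr.
Discharge to the ocean flux = ΣF_in − (1220 + 4120) = 58200 − 5340 = 52860 km³/yr.

53000 km³/yr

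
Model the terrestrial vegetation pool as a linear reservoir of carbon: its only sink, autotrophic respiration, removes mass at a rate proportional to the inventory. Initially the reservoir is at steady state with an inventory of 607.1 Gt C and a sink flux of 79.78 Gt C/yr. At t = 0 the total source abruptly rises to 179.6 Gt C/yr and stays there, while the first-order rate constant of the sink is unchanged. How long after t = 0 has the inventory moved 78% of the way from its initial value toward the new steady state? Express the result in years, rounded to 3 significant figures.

11.5 yr

τ = M₀/F₀ = 607.1/79.78 = 7.610 yr.
The remaining gap fraction is e^(−t/τ); 78% covered ⇒ e^(−t/τ) = 0.220.
t = −τ ln(0.220) = 7.610 × 1.514 = 11.52 yr.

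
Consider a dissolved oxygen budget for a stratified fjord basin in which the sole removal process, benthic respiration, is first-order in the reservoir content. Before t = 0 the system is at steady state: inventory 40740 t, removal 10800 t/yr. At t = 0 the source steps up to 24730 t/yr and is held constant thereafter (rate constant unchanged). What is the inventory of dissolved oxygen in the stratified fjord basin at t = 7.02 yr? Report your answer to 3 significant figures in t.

Residence time τ = M₀/F₀ = 3.772 yr. The eventual steady state is M_∞ = M₀·(F₁/F₀) = 40740 × 24730/10800 = 93287 t.
The anomaly ΔM(t) = M(t) − M_∞ decays as ΔM₀·e^(−t/τ) with ΔM₀ = 40740 − 93287 = −52550 t.
At t = 7.02 yr, e^(−t/τ) = e^(−1.861) = 0.1555, so ΔM = −8172 t and M = 93287 − 8172 = 85115 t.

85100 t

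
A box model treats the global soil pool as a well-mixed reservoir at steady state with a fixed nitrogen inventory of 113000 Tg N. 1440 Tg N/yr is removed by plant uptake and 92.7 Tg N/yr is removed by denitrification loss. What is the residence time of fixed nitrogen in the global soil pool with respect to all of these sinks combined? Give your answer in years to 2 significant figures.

Total removal flux = 1440 + 92.7 = 1532.7 Tg N/yr.
τ = M / ΣF_out = 113000 / 1532.7 = 73.73 yr.

74 yr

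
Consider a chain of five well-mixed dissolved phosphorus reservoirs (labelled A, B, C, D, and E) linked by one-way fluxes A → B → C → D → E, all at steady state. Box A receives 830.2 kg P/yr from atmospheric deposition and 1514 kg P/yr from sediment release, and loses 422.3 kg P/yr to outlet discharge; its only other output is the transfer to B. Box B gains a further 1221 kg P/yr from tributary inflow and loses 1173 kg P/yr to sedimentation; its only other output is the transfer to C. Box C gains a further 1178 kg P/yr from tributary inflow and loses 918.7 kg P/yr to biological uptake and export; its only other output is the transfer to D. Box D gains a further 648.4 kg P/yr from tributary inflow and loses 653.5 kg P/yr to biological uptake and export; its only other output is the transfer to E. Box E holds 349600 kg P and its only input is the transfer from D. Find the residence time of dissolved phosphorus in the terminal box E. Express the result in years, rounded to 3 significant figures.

157 yr

Box A: F(A→B) = (830.2 + 1514) − 422.3 = 1921.9 kg P/yr.
Box B: F(B→C) = (1921.9 + 1221) − 1173 = 1969.9 kg P/yr.
Box C: F(C→D) = (1969.9 + 1178) − 918.7 = 2229.2 kg P/yr.
Box D: F(D→E) = (2229.2 + 648.4) − 653.5 = 2224.1 kg P/yr.
Box E throughput = its input = 2224.1 kg P/yr; τ = 349600 / 2224.1 = 157.2 yr.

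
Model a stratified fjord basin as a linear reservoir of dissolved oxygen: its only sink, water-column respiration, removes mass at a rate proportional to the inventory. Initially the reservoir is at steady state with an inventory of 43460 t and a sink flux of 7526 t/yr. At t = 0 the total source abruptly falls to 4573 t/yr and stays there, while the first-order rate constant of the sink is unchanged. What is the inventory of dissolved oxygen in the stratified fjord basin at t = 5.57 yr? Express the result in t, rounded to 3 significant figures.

Residence time τ = M₀/F₀ = 5.775 yr. The eventual steady state is M_∞ = M₀·(F₁/F₀) = 43460 × 4573/7526 = 26407 t.
The anomaly ΔM(t) = M(t) − M_∞ decays as ΔM₀·e^(−t/τ) with ΔM₀ = 43460 − 26407 = 17050 t.
At t = 5.57 yr, e^(−t/τ) = e^(−0.9646) = 0.3812, so ΔM = 6500 t and M = 26407 + 6500 = 32907 t.

32900 t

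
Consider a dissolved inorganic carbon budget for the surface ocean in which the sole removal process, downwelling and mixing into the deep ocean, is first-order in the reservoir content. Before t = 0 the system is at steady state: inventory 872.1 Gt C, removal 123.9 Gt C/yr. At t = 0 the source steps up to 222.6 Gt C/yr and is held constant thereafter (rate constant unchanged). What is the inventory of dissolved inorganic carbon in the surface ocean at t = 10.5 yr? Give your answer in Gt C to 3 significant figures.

1410 Gt C

The sink rate constant is k = F₀/M₀ = 123.9/872.1 = 0.1421 yr⁻¹.
Solving dM/dt = F₁ − kM with M(0) = M₀ gives M(t) = F₁/k + (M₀ − F₁/k)·e^(−kt).
F₁/k = 222.6/0.1421 = 1566.8 Gt C; kt = 0.1421 × 10.5 = 1.492, e^(−kt) = 0.2250.
M(10.5) = 1566.8 + (872.1 − 1566.8) × 0.2250 = 1566.8 − 156.3 = 1410.5 Gt C.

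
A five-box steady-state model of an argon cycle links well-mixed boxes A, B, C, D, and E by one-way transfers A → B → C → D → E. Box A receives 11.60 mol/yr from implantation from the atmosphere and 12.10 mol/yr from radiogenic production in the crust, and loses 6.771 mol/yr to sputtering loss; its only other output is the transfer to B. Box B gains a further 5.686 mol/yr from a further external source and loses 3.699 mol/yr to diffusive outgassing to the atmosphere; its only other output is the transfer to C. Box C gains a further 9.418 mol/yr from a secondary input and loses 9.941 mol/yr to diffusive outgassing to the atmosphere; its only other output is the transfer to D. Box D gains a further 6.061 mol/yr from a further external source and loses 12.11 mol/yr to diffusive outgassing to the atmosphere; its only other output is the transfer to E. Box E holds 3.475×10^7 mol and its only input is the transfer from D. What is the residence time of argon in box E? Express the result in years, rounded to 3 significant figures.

Box A: F(A→B) = (11.60 + 12.10) − 6.771 = 16.929 mol/yr.
Box B: F(B→C) = (16.929 + 5.686) − 3.699 = 18.916 mol/yr.
Box C: F(C→D) = (18.916 + 9.418) − 9.941 = 18.393 mol/yr.
Box D: F(D→E) = (18.393 + 6.061) − 12.11 = 12.344 mol/yr.
Box E throughput = its input = 12.344 mol/yr; τ = 3.475×10^7 / 12.344 = 2.815×10^6 yr.

2.82×10^6 yr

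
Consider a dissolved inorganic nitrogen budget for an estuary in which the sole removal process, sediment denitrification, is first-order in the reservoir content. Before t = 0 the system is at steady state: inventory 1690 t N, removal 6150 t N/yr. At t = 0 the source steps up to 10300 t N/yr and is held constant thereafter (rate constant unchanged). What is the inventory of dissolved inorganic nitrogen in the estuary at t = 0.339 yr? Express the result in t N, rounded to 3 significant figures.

2500 t N

The sink rate constant is k = F₀/M₀ = 6150/1690 = 3.639 yr⁻¹.
Solving dM/dt = F₁ − kM with M(0) = M₀ gives M(t) = F₁/k + (M₀ − F₁/k)·e^(−kt).
F₁/k = 10300/3.639 = 2830.4 t N; kt = 3.639 × 0.339 = 1.234, e^(−kt) = 0.2912.
M(0.339) = 2830.4 + (1690 − 2830.4) × 0.2912 = 2830.4 − 332.1 = 2498.3 t N.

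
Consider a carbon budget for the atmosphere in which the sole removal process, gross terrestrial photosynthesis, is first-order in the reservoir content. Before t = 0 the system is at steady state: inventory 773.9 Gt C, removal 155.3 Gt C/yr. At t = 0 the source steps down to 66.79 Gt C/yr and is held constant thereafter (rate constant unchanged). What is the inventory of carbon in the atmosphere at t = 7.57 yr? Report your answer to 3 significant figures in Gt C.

429 Gt C

The sink rate constant is k = F₀/M₀ = 155.3/773.9 = 0.2007 yr⁻¹.
Solving dM/dt = F₁ − kM with M(0) = M₀ gives M(t) = F₁/k + (M₀ − F₁/k)·e^(−kt).
F₁/k = 66.79/0.2007 = 332.83 Gt C; kt = 0.2007 × 7.57 = 1.519, e^(−kt) = 0.2189.
M(7.57) = 332.83 + (773.9 − 332.83) × 0.2189 = 332.83 + 96.56 = 429.39 Gt C.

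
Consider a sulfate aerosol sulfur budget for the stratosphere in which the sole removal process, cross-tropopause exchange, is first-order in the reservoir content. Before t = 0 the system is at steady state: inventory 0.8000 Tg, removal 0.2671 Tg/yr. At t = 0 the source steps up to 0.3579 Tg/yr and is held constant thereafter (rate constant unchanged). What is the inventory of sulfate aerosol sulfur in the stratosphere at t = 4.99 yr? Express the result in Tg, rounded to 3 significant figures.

τ = M₀/F₀ = 0.8000/0.2671 = 2.995 yr; rate constant k = 1/τ.
New steady state M_∞ = F₁/k = F₁·τ = 0.3579 × 2.995 = 1.0720 Tg.
M(t) = M_∞ + (M₀ − M_∞)·e^(−t/τ); t/τ = 4.99/2.995 = 1.666, so e^(−t/τ) = 0.1890.
M(t) = 1.0720 − 0.2720 × 0.1890 = 1.0206 Tg.

1.02 Tg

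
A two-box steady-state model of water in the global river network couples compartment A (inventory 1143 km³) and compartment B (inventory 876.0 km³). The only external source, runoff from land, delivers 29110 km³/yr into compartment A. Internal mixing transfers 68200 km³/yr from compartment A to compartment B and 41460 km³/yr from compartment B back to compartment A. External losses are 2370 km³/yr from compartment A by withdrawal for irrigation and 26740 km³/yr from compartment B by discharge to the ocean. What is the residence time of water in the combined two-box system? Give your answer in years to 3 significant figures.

For the system as a whole, the A↔B exchange is internal and contributes nothing to the throughput; only the external sinks remove mass.
M_total = 1143 + 876.0 = 2019.0 km³.
ΣF_external_out = 2370 + 26740 = 29110 km³/yr.
τ = M_total / ΣF_ext = 2019.0 / 29110 = 0.06936 yr.

0.0694 yr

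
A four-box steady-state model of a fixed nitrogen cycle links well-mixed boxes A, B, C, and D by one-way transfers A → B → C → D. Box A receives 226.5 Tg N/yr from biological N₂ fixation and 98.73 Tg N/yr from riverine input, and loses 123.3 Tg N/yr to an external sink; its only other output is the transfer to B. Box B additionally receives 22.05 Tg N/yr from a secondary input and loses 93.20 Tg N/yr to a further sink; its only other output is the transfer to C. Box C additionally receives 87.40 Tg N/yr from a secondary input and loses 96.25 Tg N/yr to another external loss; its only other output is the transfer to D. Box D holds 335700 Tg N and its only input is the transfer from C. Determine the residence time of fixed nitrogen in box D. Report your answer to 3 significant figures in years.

2750 yr

Box A: F(A→B) = (226.5 + 98.73) − 123.3 = 201.93 Tg N/yr.
Box B: F(B→C) = (201.93 + 22.05) − 93.20 = 130.78 Tg N/yr.
Box C: F(C→D) = (130.78 + 87.40) − 96.25 = 121.93 Tg N/yr.
Box D throughput = its input = 121.93 Tg N/yr; τ = 335700 / 121.93 = 2753 yr.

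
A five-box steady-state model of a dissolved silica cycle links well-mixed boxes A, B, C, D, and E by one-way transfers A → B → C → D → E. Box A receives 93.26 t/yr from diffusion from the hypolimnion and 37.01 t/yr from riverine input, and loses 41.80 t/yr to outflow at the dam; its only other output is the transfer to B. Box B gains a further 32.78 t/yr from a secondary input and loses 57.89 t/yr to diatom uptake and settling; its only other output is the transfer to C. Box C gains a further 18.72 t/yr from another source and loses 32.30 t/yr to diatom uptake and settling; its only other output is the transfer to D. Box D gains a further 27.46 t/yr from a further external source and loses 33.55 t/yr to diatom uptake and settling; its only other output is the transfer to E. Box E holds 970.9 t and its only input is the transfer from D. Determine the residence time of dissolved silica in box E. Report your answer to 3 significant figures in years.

Box A: F(A→B) = (93.26 + 37.01) − 41.80 = 88.470 t/yr.
Box B: F(B→C) = (88.470 + 32.78) − 57.89 = 63.360 t/yr.
Box C: F(C→D) = (63.360 + 18.72) − 32.30 = 49.780 t/yr.
Box D: F(D→E) = (49.780 + 27.46) − 33.55 = 43.690 t/yr.
Box E throughput = its input = 43.690 t/yr; τ = 970.9 / 43.690 = 22.22 yr.

22.2 yr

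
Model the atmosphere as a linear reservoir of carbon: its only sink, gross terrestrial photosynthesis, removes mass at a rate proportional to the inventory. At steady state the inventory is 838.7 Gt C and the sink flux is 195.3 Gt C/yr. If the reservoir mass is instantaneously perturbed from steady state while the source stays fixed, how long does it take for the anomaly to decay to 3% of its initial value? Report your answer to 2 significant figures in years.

For a linear reservoir the anomaly decays as exp(−t/τ) with τ = M/F = 838.7/195.3 = 4.294 yr.
exp(−t/τ) = 0.03 ⇒ t = −τ ln(0.03) = 4.294 × 3.507 = 15.06 yr.

15 yr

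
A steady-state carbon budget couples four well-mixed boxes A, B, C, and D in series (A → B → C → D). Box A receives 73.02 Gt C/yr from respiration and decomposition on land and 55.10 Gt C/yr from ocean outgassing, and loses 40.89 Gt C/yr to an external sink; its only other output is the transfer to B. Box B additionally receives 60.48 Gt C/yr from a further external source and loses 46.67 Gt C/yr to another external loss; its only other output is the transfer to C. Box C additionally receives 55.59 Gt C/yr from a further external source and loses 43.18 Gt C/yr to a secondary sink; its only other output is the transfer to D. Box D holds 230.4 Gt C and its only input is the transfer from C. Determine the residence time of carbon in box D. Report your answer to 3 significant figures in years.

2.03 yr

Box A: F(A→B) = (73.02 + 55.10) − 40.89 = 87.230 Gt C/yr.
Box B: F(B→C) = (87.230 + 60.48) − 46.67 = 101.04 Gt C/yr.
Box C: F(C→D) = (101.04 + 55.59) − 43.18 = 113.45 Gt C/yr.
Box D throughput = its input = 113.45 Gt C/yr; τ = 230.4 / 113.45 = 2.031 yr.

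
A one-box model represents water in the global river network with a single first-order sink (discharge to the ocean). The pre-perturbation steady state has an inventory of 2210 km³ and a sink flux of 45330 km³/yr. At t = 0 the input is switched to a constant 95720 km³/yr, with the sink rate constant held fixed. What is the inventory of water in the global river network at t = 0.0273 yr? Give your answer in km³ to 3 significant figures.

3260 km³

Residence time τ = M₀/F₀ = 0.04875 yr. The eventual steady state is M_∞ = M₀·(F₁/F₀) = 2210 × 95720/45330 = 4666.7 km³.
The anomaly ΔM(t) = M(t) − M_∞ decays as ΔM₀·e^(−t/τ) with ΔM₀ = 2210 − 4666.7 = −2457 km³.
At t = 0.0273 yr, e^(−t/τ) = e^(−0.5600) = 0.5712, so ΔM = −1403 km³ and M = 4666.7 − 1403 = 3263.3 km³.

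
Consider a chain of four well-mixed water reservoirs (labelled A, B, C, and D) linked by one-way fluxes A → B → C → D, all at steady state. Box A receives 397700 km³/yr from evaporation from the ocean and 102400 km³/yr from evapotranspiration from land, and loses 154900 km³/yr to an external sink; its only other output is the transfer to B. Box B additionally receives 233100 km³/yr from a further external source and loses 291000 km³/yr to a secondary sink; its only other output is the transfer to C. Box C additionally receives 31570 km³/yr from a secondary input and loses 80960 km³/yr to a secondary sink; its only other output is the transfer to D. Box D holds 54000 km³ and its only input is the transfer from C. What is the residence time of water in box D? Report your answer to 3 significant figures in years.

0.227 yr

Box A: F(A→B) = (397700 + 102400) − 154900 = 345200 km³/yr.
Box B: F(B→C) = (345200 + 233100) − 291000 = 287300 km³/yr.
Box C: F(C→D) = (287300 + 31570) − 80960 = 237910 km³/yr.
Box D throughput = its input = 237910 km³/yr; τ = 54000 / 237910 = 0.2270 yr.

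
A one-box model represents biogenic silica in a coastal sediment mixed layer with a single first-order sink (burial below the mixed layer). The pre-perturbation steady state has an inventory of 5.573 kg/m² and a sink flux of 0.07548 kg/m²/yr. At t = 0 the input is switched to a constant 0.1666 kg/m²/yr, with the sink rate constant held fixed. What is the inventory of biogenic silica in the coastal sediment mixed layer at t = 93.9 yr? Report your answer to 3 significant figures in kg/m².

10.4 kg/m²

Residence time τ = M₀/F₀ = 73.83 yr. The eventual steady state is M_∞ = M₀·(F₁/F₀) = 5.573 × 0.1666/0.07548 = 12.301 kg/m².
The anomaly ΔM(t) = M(t) − M_∞ decays as ΔM₀·e^(−t/τ) with ΔM₀ = 5.573 − 12.301 = −6.728 kg/m².
At t = 93.9 yr, e^(−t/τ) = e^(−1.272) = 0.2803, so ΔM = −1.886 kg/m² and M = 12.301 − 1.886 = 10.415 kg/m².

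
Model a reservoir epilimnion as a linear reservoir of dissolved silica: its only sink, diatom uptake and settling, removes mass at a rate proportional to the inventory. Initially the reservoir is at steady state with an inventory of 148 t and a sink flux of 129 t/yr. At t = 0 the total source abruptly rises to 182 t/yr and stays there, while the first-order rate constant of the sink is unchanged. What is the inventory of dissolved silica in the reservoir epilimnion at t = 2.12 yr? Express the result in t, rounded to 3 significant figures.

Residence time τ = M₀/F₀ = 1.147 yr. The eventual steady state is M_∞ = M₀·(F₁/F₀) = 148 × 182/129 = 208.81 t.
The anomaly ΔM(t) = M(t) − M_∞ decays as ΔM₀·e^(−t/τ) with ΔM₀ = 148 − 208.81 = −60.81 t.
At t = 2.12 yr, e^(−t/τ) = e^(−1.848) = 0.1576, so ΔM = −9.582 t and M = 208.81 − 9.582 = 199.22 t.

199 t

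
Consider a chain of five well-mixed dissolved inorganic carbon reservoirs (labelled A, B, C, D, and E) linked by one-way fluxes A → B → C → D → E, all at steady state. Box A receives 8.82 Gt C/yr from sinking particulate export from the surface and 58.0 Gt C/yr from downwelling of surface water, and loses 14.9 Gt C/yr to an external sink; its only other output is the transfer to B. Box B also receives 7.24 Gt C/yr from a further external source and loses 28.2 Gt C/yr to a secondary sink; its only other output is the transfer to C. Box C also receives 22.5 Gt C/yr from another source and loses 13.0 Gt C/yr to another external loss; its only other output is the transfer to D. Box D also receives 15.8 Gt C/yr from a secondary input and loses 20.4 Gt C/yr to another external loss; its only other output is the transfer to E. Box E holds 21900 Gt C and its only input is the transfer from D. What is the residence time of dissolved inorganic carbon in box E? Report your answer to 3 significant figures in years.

611 yr

Box A: F(A→B) = (8.82 + 58.0) − 14.9 = 51.920 Gt C/yr.
Box B: F(B→C) = (51.920 + 7.24) − 28.2 = 30.960 Gt C/yr.
Box C: F(C→D) = (30.960 + 22.5) − 13.0 = 40.460 Gt C/yr.
Box D: F(D→E) = (40.460 + 15.8) − 20.4 = 35.860 Gt C/yr.
Box E throughput = its input = 35.860 Gt C/yr; τ = 21900 / 35.860 = 610.7 yr.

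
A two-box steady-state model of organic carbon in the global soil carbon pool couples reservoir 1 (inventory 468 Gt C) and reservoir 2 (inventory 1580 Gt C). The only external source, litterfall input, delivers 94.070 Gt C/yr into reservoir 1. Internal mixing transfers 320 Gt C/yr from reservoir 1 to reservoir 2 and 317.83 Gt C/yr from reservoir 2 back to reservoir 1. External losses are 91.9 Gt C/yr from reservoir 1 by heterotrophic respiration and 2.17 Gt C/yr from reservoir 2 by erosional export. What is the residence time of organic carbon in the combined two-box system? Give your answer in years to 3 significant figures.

Treat the two boxes together as one reservoir: the mixing fluxes between them are internal recycling, so τ = ΣM / Σ(external losses).
M_total = 468 + 1580 = 2048.0 Gt C.
ΣF_external_out = 91.9 + 2.17 = 94.070 Gt C/yr.
τ = M_total / ΣF_ext = 2048.0 / 94.070 = 21.77 yr.

21.8 yr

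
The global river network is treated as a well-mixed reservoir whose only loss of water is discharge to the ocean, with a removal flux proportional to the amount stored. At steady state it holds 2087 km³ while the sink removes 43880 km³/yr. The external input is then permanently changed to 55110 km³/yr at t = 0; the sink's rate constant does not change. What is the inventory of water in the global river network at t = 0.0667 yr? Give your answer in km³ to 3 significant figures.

2490 km³

Residence time τ = M₀/F₀ = 0.04756 yr. The eventual steady state is M_∞ = M₀·(F₁/F₀) = 2087 × 55110/43880 = 2621.1 km³.
The anomaly ΔM(t) = M(t) − M_∞ decays as ΔM₀·e^(−t/τ) with ΔM₀ = 2087 − 2621.1 = −534.1 km³.
At t = 0.0667 yr, e^(−t/τ) = e^(−1.402) = 0.2460, so ΔM = −131.4 km³ and M = 2621.1 − 131.4 = 2489.7 km³.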